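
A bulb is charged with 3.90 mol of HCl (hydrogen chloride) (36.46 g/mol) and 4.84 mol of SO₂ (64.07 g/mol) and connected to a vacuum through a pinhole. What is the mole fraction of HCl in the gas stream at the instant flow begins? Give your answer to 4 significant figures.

0.5165

Each component's effusion rate ∝ (its partial pressure)·(1/√M) ∝ n_i/√M_i.
Mole fraction of HCl in the effusate = (n_HCl/√M_HCl) / (n_HCl/√M_HCl + n_SO₂/√M_SO₂)
= (3.90/√36.46) / (3.90/√36.46 + 4.84/√64.07) = 0.6459/(0.6459 + 0.6047) = 0.5165.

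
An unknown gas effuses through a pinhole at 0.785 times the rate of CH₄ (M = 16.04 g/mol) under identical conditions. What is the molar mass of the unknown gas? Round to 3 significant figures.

Since effusion rate ∝ 1/√M, rate_X/rate_CH₄ = √(M_CH₄/M_X).
0.785 = √(16.04/M_X)
M_X = 16.04 / 0.785² = 16.04 / 0.6162 = 26.0 g/mol

26.0 g/mol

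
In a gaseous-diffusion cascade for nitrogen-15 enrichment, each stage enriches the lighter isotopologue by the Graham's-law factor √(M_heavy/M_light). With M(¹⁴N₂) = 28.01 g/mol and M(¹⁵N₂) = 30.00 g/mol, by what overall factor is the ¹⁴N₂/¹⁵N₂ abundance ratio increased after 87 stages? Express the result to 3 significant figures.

Each stage multiplies the ratio by α = √(30.00/28.01), so after 87 stages the overall factor is α^87 = (30.00/28.01)^(87/2).
= 1.07105^(87/2) = 19.8.

19.8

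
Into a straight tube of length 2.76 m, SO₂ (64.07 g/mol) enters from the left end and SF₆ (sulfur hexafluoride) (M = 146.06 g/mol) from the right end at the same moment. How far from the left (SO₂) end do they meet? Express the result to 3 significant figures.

In equal time, each gas travels a distance ∝ its rate ∝ 1/√M, so d_SO₂/d_SF₆ = √(M_SF₆/M_SO₂) = √(146.06/64.07) = 1.510.
With d_SO₂ + d_SF₆ = 2.76 m, d_SF₆ = 2.76/(1 + 1.510) = 1.100 m.
d_SO₂ = 2.76 − 1.100 = 1.66 m.

1.66 m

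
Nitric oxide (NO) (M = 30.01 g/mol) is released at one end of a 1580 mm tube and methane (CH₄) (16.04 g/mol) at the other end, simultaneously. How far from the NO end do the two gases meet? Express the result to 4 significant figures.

667.3 mm

In equal time, each gas travels a distance ∝ its rate ∝ 1/√M, so d_NO/d_CH₄ = √(M_CH₄/M_NO) = √(16.04/30.01) = 0.7311.
With d_NO + d_CH₄ = 1580 mm, d_CH₄ = 1580/(1 + 0.7311) = 912.7 mm.
d_NO = 1580 − 912.7 = 667.3 mm.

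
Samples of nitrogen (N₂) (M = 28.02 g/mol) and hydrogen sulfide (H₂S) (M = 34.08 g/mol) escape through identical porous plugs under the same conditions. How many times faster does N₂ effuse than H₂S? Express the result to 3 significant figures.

From Graham's law, rate_N₂/rate_H₂S = √(M_H₂S/M_N₂) = √(34.08/28.02) = √1.216 = 1.10.

1.10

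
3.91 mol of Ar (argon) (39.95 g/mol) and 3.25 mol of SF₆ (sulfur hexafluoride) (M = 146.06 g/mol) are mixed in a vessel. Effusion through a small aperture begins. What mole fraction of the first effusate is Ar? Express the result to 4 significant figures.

The effusion rate of species i is ∝ p_i/√M_i ∝ n_i/√M_i.
Mole fraction of Ar in the effusate = (n_Ar/√M_Ar) / (n_Ar/√M_Ar + n_SF₆/√M_SF₆)
= (3.91/√39.95) / (3.91/√39.95 + 3.25/√146.06) = 0.6186/(0.6186 + 0.2689) = 0.6970.

0.6970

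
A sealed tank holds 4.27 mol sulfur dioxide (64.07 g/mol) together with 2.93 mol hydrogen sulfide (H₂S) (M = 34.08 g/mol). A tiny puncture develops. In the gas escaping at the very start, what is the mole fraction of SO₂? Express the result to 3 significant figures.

0.515

The effusion rate of species i is ∝ p_i/√M_i ∝ n_i/√M_i.
Mole fraction of SO₂ in the effusate = (n_SO₂/√M_SO₂) / (n_SO₂/√M_SO₂ + n_H₂S/√M_H₂S)
= (4.27/√64.07) / (4.27/√64.07 + 2.93/√34.08) = 0.5335/(0.5335 + 0.5019) = 0.515.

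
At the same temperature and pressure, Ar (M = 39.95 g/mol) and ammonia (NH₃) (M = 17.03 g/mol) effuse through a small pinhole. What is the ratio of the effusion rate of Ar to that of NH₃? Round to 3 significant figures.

Using Graham's law: rate_Ar/rate_NH₃ = √(M_NH₃/M_Ar) = √(17.03/39.95) = √0.4263 = 0.653.

0.653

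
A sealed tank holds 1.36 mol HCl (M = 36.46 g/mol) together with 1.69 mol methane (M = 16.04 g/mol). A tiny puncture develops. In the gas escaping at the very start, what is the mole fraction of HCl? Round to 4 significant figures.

Effusion rate of each component ∝ n_i/√M_i (partial pressure × 1/√M).
So x_HCl in the escaping gas = (n_HCl/√M_HCl) / Σ(n_i/√M_i)
= (1.36/√36.46) / (1.36/√36.46 + 1.69/√16.04) = 0.2252/(0.2252 + 0.4220) = 0.3480.

0.3480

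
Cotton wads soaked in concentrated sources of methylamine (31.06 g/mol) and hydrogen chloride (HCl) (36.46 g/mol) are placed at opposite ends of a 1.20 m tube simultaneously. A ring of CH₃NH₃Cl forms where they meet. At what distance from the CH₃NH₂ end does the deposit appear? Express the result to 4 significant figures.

0.6240 m

The fronts meet when d_CH₃NH₂ + d_HCl = L with d_CH₃NH₂/d_HCl = √(M_HCl/M_CH₃NH₂) (Graham's law). Here √(M_HCl/M_CH₃NH₂) = √(36.46/31.06) = 1.083.
With d_CH₃NH₂ + d_HCl = 1.20 m, d_HCl = 1.20/(1 + 1.083) = 0.5760 m.
d_CH₃NH₂ = 1.20 − 0.5760 = 0.6240 m.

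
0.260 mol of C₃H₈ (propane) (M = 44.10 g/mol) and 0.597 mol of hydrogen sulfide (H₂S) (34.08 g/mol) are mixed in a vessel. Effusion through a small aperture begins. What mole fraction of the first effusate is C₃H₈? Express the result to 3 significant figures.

0.277

Each component's effusion rate ∝ (its partial pressure)·(1/√M) ∝ n_i/√M_i.
Mole fraction of C₃H₈ in the effusate = (n_C₃H₈/√M_C₃H₈) / (n_C₃H₈/√M_C₃H₈ + n_H₂S/√M_H₂S)
= (0.260/√44.10) / (0.260/√44.10 + 0.597/√34.08) = 0.03915/(0.03915 + 0.1023) = 0.277.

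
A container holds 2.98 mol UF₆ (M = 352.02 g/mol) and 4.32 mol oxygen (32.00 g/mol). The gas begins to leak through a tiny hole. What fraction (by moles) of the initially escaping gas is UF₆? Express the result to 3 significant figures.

0.172

Rate_i ∝ x_i/√M_i (Graham's law weighted by mole fraction), so the effusate composition follows n_i/√M_i.
Mole fraction of UF₆ in the effusate = (n_UF₆/√M_UF₆) / (n_UF₆/√M_UF₆ + n_O₂/√M_O₂)
= (2.98/√352.02) / (2.98/√352.02 + 4.32/√32.00) = 0.1588/(0.1588 + 0.7637) = 0.172.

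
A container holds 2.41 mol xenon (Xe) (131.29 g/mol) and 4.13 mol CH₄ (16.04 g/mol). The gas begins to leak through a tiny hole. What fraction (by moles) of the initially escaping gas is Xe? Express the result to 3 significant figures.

Each component's effusion rate ∝ (its partial pressure)·(1/√M) ∝ n_i/√M_i.
So x_Xe in the escaping gas = (n_Xe/√M_Xe) / Σ(n_i/√M_i)
= (2.41/√131.29) / (2.41/√131.29 + 4.13/√16.04) = 0.2103/(0.2103 + 1.031) = 0.169.

0.169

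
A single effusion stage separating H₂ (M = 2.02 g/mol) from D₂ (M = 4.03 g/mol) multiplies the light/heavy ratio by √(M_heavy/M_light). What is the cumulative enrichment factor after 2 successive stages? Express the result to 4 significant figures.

After 2 stages the ratio has grown by (√(4.03/2.02))^2 = (4.03/2.02)^(2/2).
= 1.99505^1 = 1.995.

1.995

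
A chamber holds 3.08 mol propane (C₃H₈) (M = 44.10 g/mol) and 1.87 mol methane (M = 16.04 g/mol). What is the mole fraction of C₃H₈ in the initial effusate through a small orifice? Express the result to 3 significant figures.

0.498

The effusion rate of species i is ∝ p_i/√M_i ∝ n_i/√M_i.
Mole fraction of C₃H₈ in the effusate = (n_C₃H₈/√M_C₃H₈) / (n_C₃H₈/√M_C₃H₈ + n_CH₄/√M_CH₄)
= (3.08/√44.10) / (3.08/√44.10 + 1.87/√16.04) = 0.4638/(0.4638 + 0.4669) = 0.498.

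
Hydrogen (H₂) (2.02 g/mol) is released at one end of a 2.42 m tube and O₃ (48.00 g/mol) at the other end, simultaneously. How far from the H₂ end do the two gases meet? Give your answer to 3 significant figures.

Graham's law gives d_H₂/d_O₃ = rate_H₂/rate_O₃ = √(M_O₃/M_H₂) = √(48.00/2.02) = 4.875.
With d_H₂ + d_O₃ = 2.42 m, d_O₃ = 2.42/(1 + 4.875) = 0.4119 m.
d_H₂ = 2.42 − 0.4119 = 2.01 m.

2.01 m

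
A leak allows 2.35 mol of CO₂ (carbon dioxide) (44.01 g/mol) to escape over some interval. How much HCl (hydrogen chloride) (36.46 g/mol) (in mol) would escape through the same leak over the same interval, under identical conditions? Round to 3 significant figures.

2.58 mol

Using Graham's law: rate_HCl/rate_CO₂ = √(M_CO₂/M_HCl) = √(44.01/36.46) = √1.207 = 1.099.
So the amount for HCl is 2.35 × 1.099 = 2.58 mol.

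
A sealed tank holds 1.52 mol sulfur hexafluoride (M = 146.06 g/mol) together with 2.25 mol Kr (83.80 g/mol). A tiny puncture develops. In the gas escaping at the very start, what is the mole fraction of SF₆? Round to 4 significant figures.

0.3385

The effusion rate of species i is ∝ p_i/√M_i ∝ n_i/√M_i.
Mole fraction of SF₆ in the effusate = (n_SF₆/√M_SF₆) / (n_SF₆/√M_SF₆ + n_Kr/√M_Kr)
= (1.52/√146.06) / (1.52/√146.06 + 2.25/√83.80) = 0.1258/(0.1258 + 0.2458) = 0.3385.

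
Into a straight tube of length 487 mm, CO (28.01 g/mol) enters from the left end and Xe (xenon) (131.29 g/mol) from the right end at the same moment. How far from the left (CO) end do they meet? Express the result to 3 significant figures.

333 mm

Graham's law gives d_CO/d_Xe = rate_CO/rate_Xe = √(M_Xe/M_CO) = √(131.29/28.01) = 2.165.
With d_CO + d_Xe = 487 mm, d_Xe = 487/(1 + 2.165) = 153.9 mm.
d_CO = 487 − 153.9 = 333 mm.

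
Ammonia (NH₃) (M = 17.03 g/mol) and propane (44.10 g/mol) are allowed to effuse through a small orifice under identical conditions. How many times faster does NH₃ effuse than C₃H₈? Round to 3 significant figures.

From Graham's law, rate_NH₃/rate_C₃H₈ = √(M_C₃H₈/M_NH₃) = √(44.10/17.03) = √2.590 = 1.61.

1.61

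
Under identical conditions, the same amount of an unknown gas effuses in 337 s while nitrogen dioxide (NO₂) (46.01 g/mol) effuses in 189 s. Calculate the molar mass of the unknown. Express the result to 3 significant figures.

Using Graham's law: t_X/t_NO₂ = √(M_X/M_NO₂).
337/189 = 1.783 = √(M_X/46.01)
M_X = 46.01 × 1.783² = 46.01 × 3.179 = 146 g/mol

146 g/mol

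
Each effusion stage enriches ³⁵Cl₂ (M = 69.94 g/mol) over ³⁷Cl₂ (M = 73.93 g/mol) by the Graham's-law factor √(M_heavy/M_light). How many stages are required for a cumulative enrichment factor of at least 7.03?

71

With α = √(73.93/69.94) per stage, ln α = ½ ln(1.05705) = 0.02774.
Need α^N ≥ 7.03 ⇒ N ≥ ln(7.03) / ln α = 1.950 / 0.02774 = 70.30.
Minimum whole number of stages: N = 71.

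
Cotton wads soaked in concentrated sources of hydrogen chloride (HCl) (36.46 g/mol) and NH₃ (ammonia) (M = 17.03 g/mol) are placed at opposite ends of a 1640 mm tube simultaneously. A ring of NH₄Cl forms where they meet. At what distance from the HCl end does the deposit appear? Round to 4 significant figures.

Distances travelled in equal time are proportional to diffusion rates, so d_HCl/d_NH₃ = √(M_NH₃/M_HCl) = √(17.03/36.46) = 0.6834.
With d_HCl + d_NH₃ = 1640 mm, d_NH₃ = 1640/(1 + 0.6834) = 974.2 mm.
d_HCl = 1640 − 974.2 = 665.8 mm.

665.8 mm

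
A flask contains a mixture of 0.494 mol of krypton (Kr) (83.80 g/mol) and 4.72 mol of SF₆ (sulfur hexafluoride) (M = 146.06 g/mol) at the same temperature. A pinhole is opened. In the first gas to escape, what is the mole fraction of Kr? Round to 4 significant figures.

0.1214

The effusion rate of species i is ∝ p_i/√M_i ∝ n_i/√M_i.
So x_Kr in the escaping gas = (n_Kr/√M_Kr) / Σ(n_i/√M_i)
= (0.494/√83.80) / (0.494/√83.80 + 4.72/√146.06) = 0.05396/(0.05396 + 0.3905) = 0.1214.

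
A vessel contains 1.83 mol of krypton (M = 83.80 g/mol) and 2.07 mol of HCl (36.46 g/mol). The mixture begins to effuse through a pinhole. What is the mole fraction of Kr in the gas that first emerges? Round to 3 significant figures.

Effusion rate of each component ∝ n_i/√M_i (partial pressure × 1/√M).
x_Kr(eff) = (n_Kr/√M_Kr) / (n_Kr/√M_Kr + n_HCl/√M_HCl)
= (1.83/√83.80) / (1.83/√83.80 + 2.07/√36.46) = 0.1999/(0.1999 + 0.3428) = 0.368.

0.368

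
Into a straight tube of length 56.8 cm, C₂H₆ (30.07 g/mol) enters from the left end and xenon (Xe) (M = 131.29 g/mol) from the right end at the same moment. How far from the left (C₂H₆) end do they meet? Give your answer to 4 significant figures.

Graham's law gives d_C₂H₆/d_Xe = rate_C₂H₆/rate_Xe = √(M_Xe/M_C₂H₆) = √(131.29/30.07) = 2.090.
With d_C₂H₆ + d_Xe = 56.8 cm, d_Xe = 56.8/(1 + 2.090) = 18.38 cm.
d_C₂H₆ = 56.8 − 18.38 = 38.42 cm.

38.42 cm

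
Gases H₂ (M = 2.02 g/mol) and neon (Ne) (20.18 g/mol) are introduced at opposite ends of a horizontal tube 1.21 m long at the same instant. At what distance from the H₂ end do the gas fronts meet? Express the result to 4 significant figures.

In equal time, each gas travels a distance ∝ its rate ∝ 1/√M, so d_H₂/d_Ne = √(M_Ne/M_H₂) = √(20.18/2.02) = 3.161.
With d_H₂ + d_Ne = 1.21 m, d_Ne = 1.21/(1 + 3.161) = 0.2908 m.
d_H₂ = 1.21 − 0.2908 = 0.9192 m.

0.9192 m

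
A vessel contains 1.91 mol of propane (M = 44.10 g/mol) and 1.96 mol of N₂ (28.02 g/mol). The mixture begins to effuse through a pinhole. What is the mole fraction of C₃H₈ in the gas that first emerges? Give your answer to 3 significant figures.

Rate_i ∝ x_i/√M_i (Graham's law weighted by mole fraction), so the effusate composition follows n_i/√M_i.
Mole fraction of C₃H₈ in the effusate = (n_C₃H₈/√M_C₃H₈) / (n_C₃H₈/√M_C₃H₈ + n_N₂/√M_N₂)
= (1.91/√44.10) / (1.91/√44.10 + 1.96/√28.02) = 0.2876/(0.2876 + 0.3703) = 0.437.

0.437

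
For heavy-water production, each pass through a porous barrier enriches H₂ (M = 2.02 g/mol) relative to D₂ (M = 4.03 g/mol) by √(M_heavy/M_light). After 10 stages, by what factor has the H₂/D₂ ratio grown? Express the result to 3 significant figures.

Overall factor = α^10 with α = √(4.03/2.02), i.e. (4.03/2.02)^(10/2).
= 1.99505^5 = 31.6.

31.6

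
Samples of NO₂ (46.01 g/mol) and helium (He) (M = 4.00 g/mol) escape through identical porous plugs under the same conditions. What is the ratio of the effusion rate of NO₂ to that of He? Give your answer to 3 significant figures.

From Graham's law, rate_NO₂/rate_He = √(M_He/M_NO₂) = √(4.00/46.01) = √0.08694 = 0.295.

0.295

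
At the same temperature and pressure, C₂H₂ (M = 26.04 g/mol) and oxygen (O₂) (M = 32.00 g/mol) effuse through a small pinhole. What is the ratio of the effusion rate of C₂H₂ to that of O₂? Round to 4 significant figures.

Since effusion rate ∝ 1/√M, rate_C₂H₂/rate_O₂ = √(M_O₂/M_C₂H₂) = √(32.00/26.04) = √1.229 = 1.109.

1.109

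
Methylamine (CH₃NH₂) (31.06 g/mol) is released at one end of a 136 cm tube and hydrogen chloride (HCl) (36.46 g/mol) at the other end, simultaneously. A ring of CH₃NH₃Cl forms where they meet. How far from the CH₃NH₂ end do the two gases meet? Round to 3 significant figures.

Graham's law gives d_CH₃NH₂/d_HCl = rate_CH₃NH₂/rate_HCl = √(M_HCl/M_CH₃NH₂) = √(36.46/31.06) = 1.083.
With d_CH₃NH₂ + d_HCl = 136 cm, d_HCl = 136/(1 + 1.083) = 65.28 cm.
d_CH₃NH₂ = 136 − 65.28 = 70.7 cm.

70.7 cm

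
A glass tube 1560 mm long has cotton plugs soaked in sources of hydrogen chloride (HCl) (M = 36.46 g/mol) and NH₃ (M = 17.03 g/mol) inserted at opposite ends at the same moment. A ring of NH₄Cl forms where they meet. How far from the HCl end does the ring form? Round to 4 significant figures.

633.3 mm

Distances travelled in equal time are proportional to diffusion rates, so d_HCl/d_NH₃ = √(M_NH₃/M_HCl) = √(17.03/36.46) = 0.6834.
With d_HCl + d_NH₃ = 1560 mm, d_NH₃ = 1560/(1 + 0.6834) = 926.7 mm.
d_HCl = 1560 − 926.7 = 633.3 mm.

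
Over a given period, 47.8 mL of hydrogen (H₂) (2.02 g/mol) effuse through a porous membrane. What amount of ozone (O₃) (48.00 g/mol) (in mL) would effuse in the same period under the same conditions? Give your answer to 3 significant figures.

9.81 mL

From Graham's law, rate_O₃/rate_H₂ = √(M_H₂/M_O₃) = √(2.02/48.00) = √0.04208 = 0.2051.
So the volume for O₃ is 47.8 × 0.2051 = 9.81 mL.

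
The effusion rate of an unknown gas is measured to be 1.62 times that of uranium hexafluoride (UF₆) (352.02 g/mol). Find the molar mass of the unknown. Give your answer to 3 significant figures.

134 g/mol

From Graham's law, rate_X/rate_UF₆ = √(M_UF₆/M_X).
1.62 = √(352.02/M_X)
M_X = 352.02 / 1.62² = 352.02 / 2.624 = 134 g/mol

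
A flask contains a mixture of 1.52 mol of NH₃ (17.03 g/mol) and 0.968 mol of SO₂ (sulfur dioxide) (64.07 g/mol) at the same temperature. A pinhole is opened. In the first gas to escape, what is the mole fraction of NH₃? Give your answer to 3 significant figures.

Each component's effusion rate ∝ (its partial pressure)·(1/√M) ∝ n_i/√M_i.
x_NH₃(eff) = (n_NH₃/√M_NH₃) / (n_NH₃/√M_NH₃ + n_SO₂/√M_SO₂)
= (1.52/√17.03) / (1.52/√17.03 + 0.968/√64.07) = 0.3683/(0.3683 + 0.1209) = 0.753.

0.753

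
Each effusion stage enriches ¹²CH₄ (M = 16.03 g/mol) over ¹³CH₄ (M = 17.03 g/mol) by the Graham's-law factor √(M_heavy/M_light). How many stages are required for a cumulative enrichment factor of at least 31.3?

114

Per stage α = (17.03/16.03)^(1/2) = 1.06238^0.5, giving ln α = 0.03026.
Need α^N ≥ 31.3 ⇒ N ≥ ln(31.3) / ln α = 3.444 / 0.03026 = 113.81.
Minimum whole number of stages: N = 114.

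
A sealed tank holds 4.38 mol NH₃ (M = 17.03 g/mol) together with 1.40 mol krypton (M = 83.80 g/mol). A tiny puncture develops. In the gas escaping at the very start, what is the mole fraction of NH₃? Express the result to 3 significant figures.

0.874

Each component's effusion rate ∝ (its partial pressure)·(1/√M) ∝ n_i/√M_i.
x_NH₃(eff) = (n_NH₃/√M_NH₃) / (n_NH₃/√M_NH₃ + n_Kr/√M_Kr)
= (4.38/√17.03) / (4.38/√17.03 + 1.40/√83.80) = 1.061/(1.061 + 0.1529) = 0.874.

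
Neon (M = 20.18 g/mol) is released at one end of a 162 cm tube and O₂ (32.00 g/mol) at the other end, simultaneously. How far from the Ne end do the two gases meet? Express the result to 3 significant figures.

90.3 cm

Distances travelled in equal time are proportional to diffusion rates, so d_Ne/d_O₂ = √(M_O₂/M_Ne) = √(32.00/20.18) = 1.259.
With d_Ne + d_O₂ = 162 cm, d_O₂ = 162/(1 + 1.259) = 71.70 cm.
d_Ne = 162 − 71.70 = 90.3 cm.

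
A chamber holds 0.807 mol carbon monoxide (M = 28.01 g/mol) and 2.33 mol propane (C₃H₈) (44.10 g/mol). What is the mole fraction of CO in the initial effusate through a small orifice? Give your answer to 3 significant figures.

0.303

The effusion rate of species i is ∝ p_i/√M_i ∝ n_i/√M_i.
x_CO(eff) = (n_CO/√M_CO) / (n_CO/√M_CO + n_C₃H₈/√M_C₃H₈)
= (0.807/√28.01) / (0.807/√28.01 + 2.33/√44.10) = 0.1525/(0.1525 + 0.3509) = 0.303.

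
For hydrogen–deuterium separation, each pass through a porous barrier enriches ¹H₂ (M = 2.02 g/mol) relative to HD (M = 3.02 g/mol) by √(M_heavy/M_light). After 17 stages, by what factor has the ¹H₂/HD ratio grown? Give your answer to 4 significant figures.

After 17 stages the ratio has grown by (√(3.02/2.02))^17 = (3.02/2.02)^(17/2).
= 1.49505^(17/2) = 30.52.

30.52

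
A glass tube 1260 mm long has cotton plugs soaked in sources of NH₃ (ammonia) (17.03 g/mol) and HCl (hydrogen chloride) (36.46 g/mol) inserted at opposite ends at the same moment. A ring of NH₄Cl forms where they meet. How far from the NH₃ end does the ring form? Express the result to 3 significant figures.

Distances travelled in equal time are proportional to diffusion rates, so d_NH₃/d_HCl = √(M_HCl/M_NH₃) = √(36.46/17.03) = 1.463.
With d_NH₃ + d_HCl = 1260 mm, d_HCl = 1260/(1 + 1.463) = 511.5 mm.
d_NH₃ = 1260 − 511.5 = 748 mm.

748 mm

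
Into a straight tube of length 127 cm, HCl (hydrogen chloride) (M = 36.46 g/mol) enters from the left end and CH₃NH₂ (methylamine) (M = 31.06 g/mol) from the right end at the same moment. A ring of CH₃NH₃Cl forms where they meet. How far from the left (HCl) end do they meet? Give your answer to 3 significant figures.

61.0 cm

Distances travelled in equal time are proportional to diffusion rates, so d_HCl/d_CH₃NH₂ = √(M_CH₃NH₂/M_HCl) = √(31.06/36.46) = 0.9230.
With d_HCl + d_CH₃NH₂ = 127 cm, d_CH₃NH₂ = 127/(1 + 0.9230) = 66.04 cm.
d_HCl = 127 − 66.04 = 61.0 cm.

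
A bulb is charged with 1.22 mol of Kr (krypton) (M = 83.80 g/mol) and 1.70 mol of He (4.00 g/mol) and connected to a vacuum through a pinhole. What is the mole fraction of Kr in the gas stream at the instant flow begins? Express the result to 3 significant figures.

0.136

The effusion rate of species i is ∝ p_i/√M_i ∝ n_i/√M_i.
Mole fraction of Kr in the effusate = (n_Kr/√M_Kr) / (n_Kr/√M_Kr + n_He/√M_He)
= (1.22/√83.80) / (1.22/√83.80 + 1.70/√4.00) = 0.1333/(0.1333 + 0.8500) = 0.136.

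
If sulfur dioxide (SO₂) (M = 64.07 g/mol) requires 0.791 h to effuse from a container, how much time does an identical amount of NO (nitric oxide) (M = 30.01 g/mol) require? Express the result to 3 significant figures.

0.541 h

By Graham's law, t_NO/t_SO₂ = √(M_NO/M_SO₂) = √(30.01/64.07) = √0.4684 = 0.6844.
So the time for NO is 0.791 × 0.6844 = 0.541 h.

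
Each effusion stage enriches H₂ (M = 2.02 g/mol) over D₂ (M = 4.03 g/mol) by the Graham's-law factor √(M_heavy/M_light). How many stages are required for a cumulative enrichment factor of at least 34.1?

11

Single-stage factor α = √(4.03/2.02), so ln α = ½ ln(1.99505) = 0.3453.
Need α^N ≥ 34.1 ⇒ N ≥ ln(34.1) / ln α = 3.529 / 0.3453 = 10.22.
So at least 11 stages are needed.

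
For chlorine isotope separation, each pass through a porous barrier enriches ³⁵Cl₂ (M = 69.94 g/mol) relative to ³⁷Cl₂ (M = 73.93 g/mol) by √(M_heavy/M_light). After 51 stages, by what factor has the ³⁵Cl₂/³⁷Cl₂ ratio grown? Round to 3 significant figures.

Overall factor = α^51 with α = √(73.93/69.94), i.e. (73.93/69.94)^(51/2).
= 1.05705^(51/2) = 4.12.

4.12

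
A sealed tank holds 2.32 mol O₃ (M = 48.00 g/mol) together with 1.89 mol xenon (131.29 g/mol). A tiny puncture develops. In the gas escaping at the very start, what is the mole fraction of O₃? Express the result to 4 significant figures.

Effusion rate of each component ∝ n_i/√M_i (partial pressure × 1/√M).
Mole fraction of O₃ in the effusate = (n_O₃/√M_O₃) / (n_O₃/√M_O₃ + n_Xe/√M_Xe)
= (2.32/√48.00) / (2.32/√48.00 + 1.89/√131.29) = 0.3349/(0.3349 + 0.1649) = 0.6700.

0.6700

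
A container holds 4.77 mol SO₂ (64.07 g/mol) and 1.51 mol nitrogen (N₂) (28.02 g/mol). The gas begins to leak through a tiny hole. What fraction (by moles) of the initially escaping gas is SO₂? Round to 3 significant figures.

0.676

Rate_i ∝ x_i/√M_i (Graham's law weighted by mole fraction), so the effusate composition follows n_i/√M_i.
So x_SO₂ in the escaping gas = (n_SO₂/√M_SO₂) / Σ(n_i/√M_i)
= (4.77/√64.07) / (4.77/√64.07 + 1.51/√28.02) = 0.5959/(0.5959 + 0.2853) = 0.676.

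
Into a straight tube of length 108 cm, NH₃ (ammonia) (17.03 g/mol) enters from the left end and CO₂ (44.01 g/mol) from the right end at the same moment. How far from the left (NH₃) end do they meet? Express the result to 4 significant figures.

In equal time, each gas travels a distance ∝ its rate ∝ 1/√M, so d_NH₃/d_CO₂ = √(M_CO₂/M_NH₃) = √(44.01/17.03) = 1.608.
With d_NH₃ + d_CO₂ = 108 cm, d_CO₂ = 108/(1 + 1.608) = 41.42 cm.
d_NH₃ = 108 − 41.42 = 66.58 cm.

66.58 cm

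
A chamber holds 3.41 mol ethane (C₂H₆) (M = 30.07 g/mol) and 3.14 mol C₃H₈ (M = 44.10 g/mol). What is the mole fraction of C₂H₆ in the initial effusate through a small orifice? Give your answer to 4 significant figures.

0.5681

Rate_i ∝ x_i/√M_i (Graham's law weighted by mole fraction), so the effusate composition follows n_i/√M_i.
x_C₂H₆(eff) = (n_C₂H₆/√M_C₂H₆) / (n_C₂H₆/√M_C₂H₆ + n_C₃H₈/√M_C₃H₈)
= (3.41/√30.07) / (3.41/√30.07 + 3.14/√44.10) = 0.6219/(0.6219 + 0.4728) = 0.5681.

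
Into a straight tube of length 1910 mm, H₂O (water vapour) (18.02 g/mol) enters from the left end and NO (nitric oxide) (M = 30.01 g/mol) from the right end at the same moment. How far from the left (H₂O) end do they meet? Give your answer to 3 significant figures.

The fronts meet when d_H₂O + d_NO = L with d_H₂O/d_NO = √(M_NO/M_H₂O) (Graham's law). Here √(M_NO/M_H₂O) = √(30.01/18.02) = 1.290.
With d_H₂O + d_NO = 1910 mm, d_NO = 1910/(1 + 1.290) = 833.9 mm.
d_H₂O = 1910 − 833.9 = 1080 mm.

1080 mm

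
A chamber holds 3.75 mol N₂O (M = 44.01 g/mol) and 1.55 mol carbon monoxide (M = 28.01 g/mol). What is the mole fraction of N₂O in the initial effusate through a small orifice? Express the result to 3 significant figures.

0.659

The effusion rate of species i is ∝ p_i/√M_i ∝ n_i/√M_i.
Mole fraction of N₂O in the effusate = (n_N₂O/√M_N₂O) / (n_N₂O/√M_N₂O + n_CO/√M_CO)
= (3.75/√44.01) / (3.75/√44.01 + 1.55/√28.01) = 0.5653/(0.5653 + 0.2929) = 0.659.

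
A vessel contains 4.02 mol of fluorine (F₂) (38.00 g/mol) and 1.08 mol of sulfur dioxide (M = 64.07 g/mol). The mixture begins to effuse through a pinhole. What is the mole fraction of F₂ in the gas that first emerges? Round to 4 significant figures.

Effusion rate of each component ∝ n_i/√M_i (partial pressure × 1/√M).
Mole fraction of F₂ in the effusate = (n_F₂/√M_F₂) / (n_F₂/√M_F₂ + n_SO₂/√M_SO₂)
= (4.02/√38.00) / (4.02/√38.00 + 1.08/√64.07) = 0.6521/(0.6521 + 0.1349) = 0.8286.

0.8286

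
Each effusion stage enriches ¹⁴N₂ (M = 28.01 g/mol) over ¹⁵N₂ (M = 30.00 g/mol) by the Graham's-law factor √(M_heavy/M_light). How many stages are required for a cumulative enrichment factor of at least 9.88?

67

Per stage α = (30.00/28.01)^(1/2) = 1.07105^0.5, giving ln α = 0.03432.
Need α^N ≥ 9.88 ⇒ N ≥ ln(9.88) / ln α = 2.291 / 0.03432 = 66.74.
So at least 67 stages are needed.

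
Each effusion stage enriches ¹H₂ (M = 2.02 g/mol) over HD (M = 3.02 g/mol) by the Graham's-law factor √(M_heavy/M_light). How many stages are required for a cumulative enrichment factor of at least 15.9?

14

Single-stage factor α = √(3.02/2.02), so ln α = ½ ln(1.49505) = 0.2011.
Need α^N ≥ 15.9 ⇒ N ≥ ln(15.9) / ln α = 2.766 / 0.2011 = 13.76.
So at least 14 stages are needed.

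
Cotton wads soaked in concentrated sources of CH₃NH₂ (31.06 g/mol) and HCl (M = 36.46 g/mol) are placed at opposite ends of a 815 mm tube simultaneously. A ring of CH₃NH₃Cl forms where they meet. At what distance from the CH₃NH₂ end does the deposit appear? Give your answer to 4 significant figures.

The fronts meet when d_CH₃NH₂ + d_HCl = L with d_CH₃NH₂/d_HCl = √(M_HCl/M_CH₃NH₂) (Graham's law). Here √(M_HCl/M_CH₃NH₂) = √(36.46/31.06) = 1.083.
With d_CH₃NH₂ + d_HCl = 815 mm, d_HCl = 815/(1 + 1.083) = 391.2 mm.
d_CH₃NH₂ = 815 − 391.2 = 423.8 mm.

423.8 mm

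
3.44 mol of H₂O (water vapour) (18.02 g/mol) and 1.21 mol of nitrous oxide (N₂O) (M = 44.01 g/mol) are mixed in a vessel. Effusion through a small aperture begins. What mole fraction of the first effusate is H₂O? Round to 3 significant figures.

0.816

Rate_i ∝ x_i/√M_i (Graham's law weighted by mole fraction), so the effusate composition follows n_i/√M_i.
x_H₂O(eff) = (n_H₂O/√M_H₂O) / (n_H₂O/√M_H₂O + n_N₂O/√M_N₂O)
= (3.44/√18.02) / (3.44/√18.02 + 1.21/√44.01) = 0.8104/(0.8104 + 0.1824) = 0.816.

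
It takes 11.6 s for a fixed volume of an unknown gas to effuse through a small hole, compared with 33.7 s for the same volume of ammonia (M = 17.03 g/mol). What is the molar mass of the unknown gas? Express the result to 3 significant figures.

2.02 g/mol

Graham's law gives t_X/t_NH₃ = √(M_X/M_NH₃).
11.6/33.7 = 0.3442 = √(M_X/17.03)
M_X = 17.03 × 0.3442² = 17.03 × 0.1185 = 2.02 g/mol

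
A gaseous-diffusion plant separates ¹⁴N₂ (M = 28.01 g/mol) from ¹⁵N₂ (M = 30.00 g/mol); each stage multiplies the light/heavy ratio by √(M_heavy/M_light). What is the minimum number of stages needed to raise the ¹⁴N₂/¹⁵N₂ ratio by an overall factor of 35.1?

104

Single-stage factor α = √(30.00/28.01), so ln α = ½ ln(1.07105) = 0.03432.
Need α^N ≥ 35.1 ⇒ N ≥ ln(35.1) / ln α = 3.558 / 0.03432 = 103.68.
Rounding up, N = 104 stages.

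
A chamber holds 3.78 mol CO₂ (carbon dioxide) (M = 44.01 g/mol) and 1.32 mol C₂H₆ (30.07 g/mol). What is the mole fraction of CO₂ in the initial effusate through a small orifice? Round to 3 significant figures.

0.703

Effusion rate of each component ∝ n_i/√M_i (partial pressure × 1/√M).
x_CO₂(eff) = (n_CO₂/√M_CO₂) / (n_CO₂/√M_CO₂ + n_C₂H₆/√M_C₂H₆)
= (3.78/√44.01) / (3.78/√44.01 + 1.32/√30.07) = 0.5698/(0.5698 + 0.2407) = 0.703.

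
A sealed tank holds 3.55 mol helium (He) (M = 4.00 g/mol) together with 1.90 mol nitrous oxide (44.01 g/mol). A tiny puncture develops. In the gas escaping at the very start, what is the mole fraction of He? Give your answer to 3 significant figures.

Effusion rate of each component ∝ n_i/√M_i (partial pressure × 1/√M).
So x_He in the escaping gas = (n_He/√M_He) / Σ(n_i/√M_i)
= (3.55/√4.00) / (3.55/√4.00 + 1.90/√44.01) = 1.775/(1.775 + 0.2864) = 0.861.

0.861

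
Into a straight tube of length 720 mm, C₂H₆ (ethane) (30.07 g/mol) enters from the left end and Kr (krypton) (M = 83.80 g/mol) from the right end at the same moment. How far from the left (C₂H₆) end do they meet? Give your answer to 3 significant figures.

450 mm

The fronts meet when d_C₂H₆ + d_Kr = L with d_C₂H₆/d_Kr = √(M_Kr/M_C₂H₆) (Graham's law). Here √(M_Kr/M_C₂H₆) = √(83.80/30.07) = 1.669.
With d_C₂H₆ + d_Kr = 720 mm, d_Kr = 720/(1 + 1.669) = 269.7 mm.
d_C₂H₆ = 720 − 269.7 = 450 mm.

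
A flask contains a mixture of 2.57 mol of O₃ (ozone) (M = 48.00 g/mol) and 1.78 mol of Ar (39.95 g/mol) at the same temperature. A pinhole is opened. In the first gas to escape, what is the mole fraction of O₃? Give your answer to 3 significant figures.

0.568

Each component's effusion rate ∝ (its partial pressure)·(1/√M) ∝ n_i/√M_i.
So x_O₃ in the escaping gas = (n_O₃/√M_O₃) / Σ(n_i/√M_i)
= (2.57/√48.00) / (2.57/√48.00 + 1.78/√39.95) = 0.3709/(0.3709 + 0.2816) = 0.568.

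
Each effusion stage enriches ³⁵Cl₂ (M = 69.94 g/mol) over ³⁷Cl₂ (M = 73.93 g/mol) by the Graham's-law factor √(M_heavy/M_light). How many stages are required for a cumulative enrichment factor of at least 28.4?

121

With α = √(73.93/69.94) per stage, ln α = ½ ln(1.05705) = 0.02774.
Need α^N ≥ 28.4 ⇒ N ≥ ln(28.4) / ln α = 3.346 / 0.02774 = 120.63.
Minimum whole number of stages: N = 121.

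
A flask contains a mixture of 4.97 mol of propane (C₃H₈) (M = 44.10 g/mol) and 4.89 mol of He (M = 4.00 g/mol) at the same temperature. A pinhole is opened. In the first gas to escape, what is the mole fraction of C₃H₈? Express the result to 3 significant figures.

The effusion rate of species i is ∝ p_i/√M_i ∝ n_i/√M_i.
Mole fraction of C₃H₈ in the effusate = (n_C₃H₈/√M_C₃H₈) / (n_C₃H₈/√M_C₃H₈ + n_He/√M_He)
= (4.97/√44.10) / (4.97/√44.10 + 4.89/√4.00) = 0.7484/(0.7484 + 2.445) = 0.234.

0.234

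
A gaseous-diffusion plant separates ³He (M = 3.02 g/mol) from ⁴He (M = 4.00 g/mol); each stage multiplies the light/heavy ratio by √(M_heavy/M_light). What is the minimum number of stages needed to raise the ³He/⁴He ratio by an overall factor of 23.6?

Single-stage factor α = √(4.00/3.02), so ln α = ½ ln(1.32450) = 0.1405.
Need α^N ≥ 23.6 ⇒ N ≥ ln(23.6) / ln α = 3.161 / 0.1405 = 22.50.
Minimum whole number of stages: N = 23.

23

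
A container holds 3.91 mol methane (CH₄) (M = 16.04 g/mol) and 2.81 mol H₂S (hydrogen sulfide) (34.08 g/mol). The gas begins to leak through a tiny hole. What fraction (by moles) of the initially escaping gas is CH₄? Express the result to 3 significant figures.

0.670

The effusion rate of species i is ∝ p_i/√M_i ∝ n_i/√M_i.
Mole fraction of CH₄ in the effusate = (n_CH₄/√M_CH₄) / (n_CH₄/√M_CH₄ + n_H₂S/√M_H₂S)
= (3.91/√16.04) / (3.91/√16.04 + 2.81/√34.08) = 0.9763/(0.9763 + 0.4813) = 0.670.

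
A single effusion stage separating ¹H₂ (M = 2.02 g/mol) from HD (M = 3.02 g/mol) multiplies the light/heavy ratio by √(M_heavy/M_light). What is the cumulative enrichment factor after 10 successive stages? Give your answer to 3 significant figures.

The single-stage factor is √(M_heavy/M_light), so 10 stages give [√(3.02/2.02)]^10 = (3.02/2.02)^(10/2).
= 1.49505^5 = 7.47.

7.47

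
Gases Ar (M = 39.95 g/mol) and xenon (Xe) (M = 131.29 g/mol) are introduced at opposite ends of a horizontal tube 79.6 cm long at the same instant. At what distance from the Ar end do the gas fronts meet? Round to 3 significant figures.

51.3 cm

The fronts meet when d_Ar + d_Xe = L with d_Ar/d_Xe = √(M_Xe/M_Ar) (Graham's law). Here √(M_Xe/M_Ar) = √(131.29/39.95) = 1.813.
With d_Ar + d_Xe = 79.6 cm, d_Xe = 79.6/(1 + 1.813) = 28.30 cm.
d_Ar = 79.6 − 28.30 = 51.3 cm.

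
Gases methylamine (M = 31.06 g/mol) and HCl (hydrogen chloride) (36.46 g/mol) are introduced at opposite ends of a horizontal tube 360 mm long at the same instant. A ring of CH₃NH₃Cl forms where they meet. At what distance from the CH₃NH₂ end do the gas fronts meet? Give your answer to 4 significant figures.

187.2 mm

Distances travelled in equal time are proportional to diffusion rates, so d_CH₃NH₂/d_HCl = √(M_HCl/M_CH₃NH₂) = √(36.46/31.06) = 1.083.
With d_CH₃NH₂ + d_HCl = 360 mm, d_HCl = 360/(1 + 1.083) = 172.8 mm.
d_CH₃NH₂ = 360 − 172.8 = 187.2 mm.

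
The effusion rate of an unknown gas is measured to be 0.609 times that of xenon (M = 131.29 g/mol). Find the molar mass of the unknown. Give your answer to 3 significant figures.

354 g/mol

By Graham's law, rate_X/rate_Xe = √(M_Xe/M_X).
0.609 = √(131.29/M_X)
M_X = 131.29 / 0.609² = 131.29 / 0.3709 = 354 g/mol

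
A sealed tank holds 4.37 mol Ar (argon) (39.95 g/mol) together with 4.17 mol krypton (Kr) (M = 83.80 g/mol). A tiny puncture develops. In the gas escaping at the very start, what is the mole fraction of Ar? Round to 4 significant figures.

0.6028

The effusion rate of species i is ∝ p_i/√M_i ∝ n_i/√M_i.
Mole fraction of Ar in the effusate = (n_Ar/√M_Ar) / (n_Ar/√M_Ar + n_Kr/√M_Kr)
= (4.37/√39.95) / (4.37/√39.95 + 4.17/√83.80) = 0.6914/(0.6914 + 0.4555) = 0.6028.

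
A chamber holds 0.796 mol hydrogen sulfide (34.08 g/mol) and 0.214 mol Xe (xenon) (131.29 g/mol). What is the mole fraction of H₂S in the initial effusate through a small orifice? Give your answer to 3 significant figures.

Rate_i ∝ x_i/√M_i (Graham's law weighted by mole fraction), so the effusate composition follows n_i/√M_i.
Mole fraction of H₂S in the effusate = (n_H₂S/√M_H₂S) / (n_H₂S/√M_H₂S + n_Xe/√M_Xe)
= (0.796/√34.08) / (0.796/√34.08 + 0.214/√131.29) = 0.1364/(0.1364 + 0.01868) = 0.880.

0.880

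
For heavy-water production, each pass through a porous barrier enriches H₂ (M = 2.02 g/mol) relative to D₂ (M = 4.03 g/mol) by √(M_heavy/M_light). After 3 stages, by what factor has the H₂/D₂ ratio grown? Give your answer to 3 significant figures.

After 3 stages the ratio has grown by (√(4.03/2.02))^3 = (4.03/2.02)^(3/2).
= 1.99505^(3/2) = 2.82.

2.82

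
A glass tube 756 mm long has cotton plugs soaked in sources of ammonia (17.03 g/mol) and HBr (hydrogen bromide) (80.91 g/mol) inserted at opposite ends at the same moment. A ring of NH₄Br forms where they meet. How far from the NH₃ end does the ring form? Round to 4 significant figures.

In equal time, each gas travels a distance ∝ its rate ∝ 1/√M, so d_NH₃/d_HBr = √(M_HBr/M_NH₃) = √(80.91/17.03) = 2.180.
With d_NH₃ + d_HBr = 756 mm, d_HBr = 756/(1 + 2.180) = 237.8 mm.
d_NH₃ = 756 − 237.8 = 518.2 mm.

518.2 mm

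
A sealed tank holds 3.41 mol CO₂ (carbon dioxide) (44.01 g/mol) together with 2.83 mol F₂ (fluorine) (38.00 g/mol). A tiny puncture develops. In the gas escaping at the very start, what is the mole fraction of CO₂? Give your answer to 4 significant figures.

Each component's effusion rate ∝ (its partial pressure)·(1/√M) ∝ n_i/√M_i.
x_CO₂(eff) = (n_CO₂/√M_CO₂) / (n_CO₂/√M_CO₂ + n_F₂/√M_F₂)
= (3.41/√44.01) / (3.41/√44.01 + 2.83/√38.00) = 0.5140/(0.5140 + 0.4591) = 0.5282.

0.5282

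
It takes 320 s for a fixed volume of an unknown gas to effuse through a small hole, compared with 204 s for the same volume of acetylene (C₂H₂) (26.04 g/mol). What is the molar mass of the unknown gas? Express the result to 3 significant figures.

From Graham's law, t_X/t_C₂H₂ = √(M_X/M_C₂H₂).
320/204 = 1.569 = √(M_X/26.04)
M_X = 26.04 × 1.569² = 26.04 × 2.461 = 64.1 g/mol

64.1 g/mol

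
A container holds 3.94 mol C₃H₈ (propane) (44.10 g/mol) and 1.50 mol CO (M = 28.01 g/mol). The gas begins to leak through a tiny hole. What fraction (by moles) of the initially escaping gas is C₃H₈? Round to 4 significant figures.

The effusion rate of species i is ∝ p_i/√M_i ∝ n_i/√M_i.
So x_C₃H₈ in the escaping gas = (n_C₃H₈/√M_C₃H₈) / Σ(n_i/√M_i)
= (3.94/√44.10) / (3.94/√44.10 + 1.50/√28.01) = 0.5933/(0.5933 + 0.2834) = 0.6767.

0.6767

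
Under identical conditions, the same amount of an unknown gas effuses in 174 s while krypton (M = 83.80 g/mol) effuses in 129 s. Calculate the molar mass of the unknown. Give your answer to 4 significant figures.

152.5 g/mol

Using Graham's law: t_X/t_Kr = √(M_X/M_Kr).
174/129 = 1.349 = √(M_X/83.80)
M_X = 83.80 × 1.349² = 83.80 × 1.819 = 152.5 g/mol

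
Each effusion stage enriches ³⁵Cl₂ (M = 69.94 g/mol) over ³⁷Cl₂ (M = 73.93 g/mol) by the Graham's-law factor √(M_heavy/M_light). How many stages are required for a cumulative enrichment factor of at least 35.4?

129

Per stage α = (73.93/69.94)^(1/2) = 1.05705^0.5, giving ln α = 0.02774.
Need α^N ≥ 35.4 ⇒ N ≥ ln(35.4) / ln α = 3.567 / 0.02774 = 128.57.
So at least 129 stages are needed.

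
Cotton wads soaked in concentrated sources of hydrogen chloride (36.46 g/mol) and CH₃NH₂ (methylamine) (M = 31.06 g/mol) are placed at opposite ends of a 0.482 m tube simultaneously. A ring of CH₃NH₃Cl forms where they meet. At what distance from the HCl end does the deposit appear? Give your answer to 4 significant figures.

In equal time, each gas travels a distance ∝ its rate ∝ 1/√M, so d_HCl/d_CH₃NH₂ = √(M_CH₃NH₂/M_HCl) = √(31.06/36.46) = 0.9230.
With d_HCl + d_CH₃NH₂ = 0.482 m, d_CH₃NH₂ = 0.482/(1 + 0.9230) = 0.2507 m.
d_HCl = 0.482 − 0.2507 = 0.2313 m.

0.2313 m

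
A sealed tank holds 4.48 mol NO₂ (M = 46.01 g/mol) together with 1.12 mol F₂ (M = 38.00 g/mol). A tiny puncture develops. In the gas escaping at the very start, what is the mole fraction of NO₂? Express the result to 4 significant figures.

The effusion rate of species i is ∝ p_i/√M_i ∝ n_i/√M_i.
Mole fraction of NO₂ in the effusate = (n_NO₂/√M_NO₂) / (n_NO₂/√M_NO₂ + n_F₂/√M_F₂)
= (4.48/√46.01) / (4.48/√46.01 + 1.12/√38.00) = 0.6605/(0.6605 + 0.1817) = 0.7843.

0.7843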